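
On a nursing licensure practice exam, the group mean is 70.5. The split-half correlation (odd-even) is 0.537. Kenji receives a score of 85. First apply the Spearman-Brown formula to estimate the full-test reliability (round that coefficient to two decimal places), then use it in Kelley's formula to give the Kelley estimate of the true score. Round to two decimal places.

80.65

Spearman-Brown: ρ = 2r/(1 + r) = 2(0.537)/(1 + 0.537) = 1.0740/1.537 = 0.6988 → 0.70
Regress the observed score toward the mean by the unreliability: T̂ = 0.70·85 + 0.30·70.5 = 59.50 + 21.150 = 80.650.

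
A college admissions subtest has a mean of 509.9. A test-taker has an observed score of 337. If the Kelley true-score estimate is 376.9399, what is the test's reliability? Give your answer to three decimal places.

0.769

T̂ = ρX + (1 − ρ)μ  ⇒  T̂ − μ = ρ(X − μ)
ρ = (T̂ − μ)/(X − μ) = (376.9399 − 509.9) / (337 − 509.9) = -132.9601 / -172.9 = 0.76900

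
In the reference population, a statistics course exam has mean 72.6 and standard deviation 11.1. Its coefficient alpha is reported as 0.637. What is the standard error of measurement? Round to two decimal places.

6.69

SEM = SD · √(1 − ρ) = 11.1 × √0.363 = 11.1 × 0.6025 = 6.688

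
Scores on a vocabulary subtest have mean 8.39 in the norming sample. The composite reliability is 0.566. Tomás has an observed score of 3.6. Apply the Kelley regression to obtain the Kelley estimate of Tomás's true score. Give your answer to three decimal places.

T̂ = ρX + (1 − ρ)μ
  = 0.566 × 3.6 + 0.434 × 8.39
  = 2.0376 + 3.64126
  = 5.6789
  ≈ 5.679

5.679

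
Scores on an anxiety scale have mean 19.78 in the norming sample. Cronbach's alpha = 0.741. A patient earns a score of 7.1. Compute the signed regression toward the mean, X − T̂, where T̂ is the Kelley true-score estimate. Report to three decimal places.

-3.284

T̂ = 0.741(7.1) + 0.259(19.78) = 5.2611 + 5.12302 = 10.38412 → 10.3841
X − T̂ = 7.1 − 10.3841 = -3.2841 → -3.284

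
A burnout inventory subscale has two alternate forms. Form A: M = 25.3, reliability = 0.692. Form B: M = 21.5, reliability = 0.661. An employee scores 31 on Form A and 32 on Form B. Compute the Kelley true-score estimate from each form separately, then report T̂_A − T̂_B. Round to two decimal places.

0.80

T̂_A = 0.692(31) + 0.308(25.3) = 29.2444
T̂_B = 0.661(32) + 0.339(21.5) = 28.4405
T̂_A − T̂_B = 0.8039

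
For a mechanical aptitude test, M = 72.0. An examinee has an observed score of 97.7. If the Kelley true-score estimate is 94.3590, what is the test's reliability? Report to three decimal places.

T̂ = ρX + (1 − ρ)μ  ⇒  T̂ − μ = ρ(X − μ)
ρ = (T̂ − μ)/(X − μ) = (94.3590 − 72.0) / (97.7 − 72.0) = 22.3590 / 25.7 = 0.87000

0.870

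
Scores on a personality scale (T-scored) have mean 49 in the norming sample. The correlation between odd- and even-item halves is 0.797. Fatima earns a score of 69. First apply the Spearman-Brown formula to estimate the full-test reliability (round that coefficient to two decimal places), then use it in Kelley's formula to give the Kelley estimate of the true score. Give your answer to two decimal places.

Spearman-Brown: ρ = 2r/(1 + r) = 2(0.797)/(1 + 0.797) = 1.5940/1.797 = 0.8870 → 0.89
T̂ = ρX + (1 − ρ)μ
  = 0.89 × 69 + 0.11 × 49
  = 61.41 + 5.39
  = 66.800
  ≈ 66.80

66.80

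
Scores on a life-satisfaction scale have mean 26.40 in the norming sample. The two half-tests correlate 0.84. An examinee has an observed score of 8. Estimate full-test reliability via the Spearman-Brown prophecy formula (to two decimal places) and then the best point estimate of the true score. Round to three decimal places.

Spearman-Brown: ρ = 2r/(1 + r) = 2(0.84)/(1 + 0.84) = 1.680/1.84 = 0.9130 → 0.91
Kelley's formula gives T̂ = 0.91·8 + 0.09·26.40 = 7.28 + 2.3760 = 9.6560.

9.656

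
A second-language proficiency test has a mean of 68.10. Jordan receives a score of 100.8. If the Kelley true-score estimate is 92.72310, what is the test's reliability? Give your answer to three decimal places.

T̂ = ρX + (1 − ρ)μ  ⇒  T̂ − μ = ρ(X − μ)
ρ = (T̂ − μ)/(X − μ) = (92.72310 − 68.10) / (100.8 − 68.10) = 24.62310 / 32.70 = 0.75300

0.753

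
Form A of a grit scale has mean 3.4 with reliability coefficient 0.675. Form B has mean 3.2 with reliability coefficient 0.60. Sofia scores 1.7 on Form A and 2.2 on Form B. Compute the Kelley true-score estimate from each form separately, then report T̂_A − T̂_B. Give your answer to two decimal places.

T̂_A = 0.675(1.7) + 0.325(3.4) = 2.2525
T̂_B = 0.60(2.2) + 0.40(3.2) = 2.6000
T̂_A − T̂_B = -0.3475

-0.35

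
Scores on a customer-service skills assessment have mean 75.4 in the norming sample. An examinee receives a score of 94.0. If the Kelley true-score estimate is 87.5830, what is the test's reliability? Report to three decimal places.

0.655

T̂ = ρX + (1 − ρ)μ  ⇒  T̂ − μ = ρ(X − μ)
ρ = (T̂ − μ)/(X − μ) = (87.5830 − 75.4) / (94.0 − 75.4) = 12.1830 / 18.6 = 0.65500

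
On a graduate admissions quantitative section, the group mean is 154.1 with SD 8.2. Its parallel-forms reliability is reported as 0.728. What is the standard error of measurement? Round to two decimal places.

4.28

SEM = SD · √(1 − ρ) = 8.2 × √0.272 = 8.2 × 0.5215 = 4.277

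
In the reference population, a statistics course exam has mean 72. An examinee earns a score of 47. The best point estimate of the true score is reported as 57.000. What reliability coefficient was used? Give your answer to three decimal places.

0.600

T̂ = ρX + (1 − ρ)μ  ⇒  T̂ − μ = ρ(X − μ)
ρ = (T̂ − μ)/(X − μ) = (57.000 − 72) / (47 − 72) = -15.000 / -25.0 = 0.60000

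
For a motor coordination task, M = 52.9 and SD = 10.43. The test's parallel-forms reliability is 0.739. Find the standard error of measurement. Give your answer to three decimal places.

5.328

SEM = SD · √(1 − ρ) = 10.43 × √0.261 = 10.43 × 0.5109 = 5.3285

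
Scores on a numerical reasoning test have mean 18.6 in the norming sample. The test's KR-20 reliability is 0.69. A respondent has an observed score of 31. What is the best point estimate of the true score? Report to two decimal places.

T̂ = 0.69(31) + 0.31(18.6) = 21.39 + 5.766 = 27.156 → 27.16

27.16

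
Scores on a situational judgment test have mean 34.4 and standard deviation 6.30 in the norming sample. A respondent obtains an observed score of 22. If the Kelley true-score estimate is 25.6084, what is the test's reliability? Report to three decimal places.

0.709

T̂ = ρX + (1 − ρ)μ  ⇒  T̂ − μ = ρ(X − μ)
ρ = (T̂ − μ)/(X − μ) = (25.6084 − 34.4) / (22 − 34.4) = -8.7916 / -12.4 = 0.70900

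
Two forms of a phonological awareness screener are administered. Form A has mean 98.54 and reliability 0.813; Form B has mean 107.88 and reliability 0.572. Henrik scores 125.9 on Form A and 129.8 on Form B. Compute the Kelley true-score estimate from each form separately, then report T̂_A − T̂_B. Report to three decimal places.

T̂_A = 0.813(125.9) + 0.187(98.54) = 120.78368
T̂_B = 0.572(129.8) + 0.428(107.88) = 120.41824
T̂_A − T̂_B = 0.36544

0.365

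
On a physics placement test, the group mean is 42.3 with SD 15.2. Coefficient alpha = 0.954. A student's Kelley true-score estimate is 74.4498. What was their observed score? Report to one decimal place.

76.0

T̂ = ρX + (1 − ρ)μ  ⇒  X = (T̂ − (1 − ρ)μ) / ρ
X = (74.4498 − 0.046 × 42.3) / 0.954 = (74.4498 − 1.9458) / 0.954 = 72.5040 / 0.954 = 76.000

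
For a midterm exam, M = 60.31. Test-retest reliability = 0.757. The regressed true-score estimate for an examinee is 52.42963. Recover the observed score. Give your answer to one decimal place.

T̂ = ρX + (1 − ρ)μ  ⇒  X = (T̂ − (1 − ρ)μ) / ρ
X = (52.42963 − 0.243 × 60.31) / 0.757 = (52.42963 − 14.65533) / 0.757 = 37.77430 / 0.757 = 49.900

49.9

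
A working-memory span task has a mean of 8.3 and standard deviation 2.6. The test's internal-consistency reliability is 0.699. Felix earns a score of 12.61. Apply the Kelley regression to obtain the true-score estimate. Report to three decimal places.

T̂ = ρX + (1 − ρ)μ
  = 0.699 × 12.61 + 0.301 × 8.3
  = 8.81439 + 2.4983
  = 11.3127
  ≈ 11.313

11.313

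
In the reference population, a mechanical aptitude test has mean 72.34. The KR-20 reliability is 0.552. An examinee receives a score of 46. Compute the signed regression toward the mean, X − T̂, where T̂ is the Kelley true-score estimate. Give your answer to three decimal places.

-11.800

Kelley's formula gives T̂ = 0.552·46 + 0.448·72.34 = 25.392 + 32.40832 = 57.80032.
X − T̂ = 46 − 57.8003 = -11.8003 → -11.800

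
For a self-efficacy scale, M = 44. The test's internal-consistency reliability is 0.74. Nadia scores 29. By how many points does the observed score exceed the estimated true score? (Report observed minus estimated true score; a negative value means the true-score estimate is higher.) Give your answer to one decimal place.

-3.9

Regress the observed score toward the mean by the unreliability: T̂ = 0.74·29 + 0.26·44 = 21.46 + 11.44 = 32.900.
X − T̂ = 29 − 32.90 = -3.90 → -3.9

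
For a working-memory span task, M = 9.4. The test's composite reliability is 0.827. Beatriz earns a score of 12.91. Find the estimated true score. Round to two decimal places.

12.30

Kelley's formula gives T̂ = 0.827·12.91 + 0.173·9.4 = 10.67657 + 1.6262 = 12.303.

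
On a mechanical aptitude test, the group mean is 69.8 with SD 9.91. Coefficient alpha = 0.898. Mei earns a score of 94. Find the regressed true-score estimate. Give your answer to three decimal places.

91.532

T̂ = 0.898(94) + 0.102(69.8) = 84.412 + 7.1196 = 91.5316 → 91.532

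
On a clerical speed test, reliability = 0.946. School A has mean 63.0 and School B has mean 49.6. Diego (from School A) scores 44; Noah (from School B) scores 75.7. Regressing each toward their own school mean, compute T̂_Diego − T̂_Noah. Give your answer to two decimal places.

T̂_Diego = 0.946(44) + 0.054(63.0) = 45.0260
T̂_Noah = 0.946(75.7) + 0.054(49.6) = 74.2906
Difference = 45.0260 − 74.2906 = -29.2646

-29.26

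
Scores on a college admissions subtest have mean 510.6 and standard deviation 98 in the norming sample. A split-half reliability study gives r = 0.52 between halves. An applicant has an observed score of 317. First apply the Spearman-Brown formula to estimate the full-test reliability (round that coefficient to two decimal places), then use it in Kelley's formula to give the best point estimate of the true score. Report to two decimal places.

Spearman-Brown: ρ = 2r/(1 + r) = 2(0.52)/(1 + 0.52) = 1.040/1.52 = 0.6842 → 0.68
Weight the observed score by reliability and the mean by (1 − reliability): T̂ = 0.68·317 + 0.32·510.6 = 215.56 + 163.392 = 378.952.

378.95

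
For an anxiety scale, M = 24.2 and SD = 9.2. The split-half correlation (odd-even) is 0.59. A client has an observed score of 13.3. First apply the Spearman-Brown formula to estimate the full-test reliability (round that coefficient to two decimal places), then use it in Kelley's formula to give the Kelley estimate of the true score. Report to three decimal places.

16.134

Spearman-Brown: ρ = 2r/(1 + r) = 2(0.59)/(1 + 0.59) = 1.180/1.59 = 0.7421 → 0.74
Kelley's formula gives T̂ = 0.74·13.3 + 0.26·24.2 = 9.842 + 6.292 = 16.1340.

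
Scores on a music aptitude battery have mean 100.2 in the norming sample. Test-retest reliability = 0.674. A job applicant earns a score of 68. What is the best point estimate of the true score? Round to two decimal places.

T̂ = 0.674(68) + 0.326(100.2) = 45.832 + 32.6652 = 78.497 → 78.50

78.50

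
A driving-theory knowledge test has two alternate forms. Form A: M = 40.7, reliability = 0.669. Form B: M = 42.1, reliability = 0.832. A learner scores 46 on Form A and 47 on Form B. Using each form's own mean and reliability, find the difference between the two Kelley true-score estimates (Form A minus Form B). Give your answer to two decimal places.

T̂_A = 0.669(46) + 0.331(40.7) = 44.2457
T̂_B = 0.832(47) + 0.168(42.1) = 46.1768
T̂_A − T̂_B = -1.9311

-1.93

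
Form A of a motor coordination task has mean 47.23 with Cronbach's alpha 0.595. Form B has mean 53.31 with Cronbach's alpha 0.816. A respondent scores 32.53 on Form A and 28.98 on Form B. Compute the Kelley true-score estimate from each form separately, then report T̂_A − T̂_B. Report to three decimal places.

T̂_A = 0.595(32.53) + 0.405(47.23) = 38.48350
T̂_B = 0.816(28.98) + 0.184(53.31) = 33.45672
T̂_A − T̂_B = 5.02678

5.027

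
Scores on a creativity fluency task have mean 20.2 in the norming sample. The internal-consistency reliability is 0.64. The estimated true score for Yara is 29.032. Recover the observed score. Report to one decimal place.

T̂ = ρX + (1 − ρ)μ  ⇒  X = (T̂ − (1 − ρ)μ) / ρ
X = (29.032 − 0.36 × 20.2) / 0.64 = (29.032 − 7.272) / 0.64 = 21.760 / 0.64 = 34.000

34.0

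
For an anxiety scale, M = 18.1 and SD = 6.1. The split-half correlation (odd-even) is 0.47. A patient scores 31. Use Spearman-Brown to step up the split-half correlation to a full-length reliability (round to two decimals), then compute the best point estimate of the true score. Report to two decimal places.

26.36

Spearman-Brown: ρ = 2r/(1 + r) = 2(0.47)/(1 + 0.47) = 0.940/1.47 = 0.6395 → 0.64
Regress the observed score toward the mean by the unreliability: T̂ = 0.64·31 + 0.36·18.1 = 19.84 + 6.516 = 26.356.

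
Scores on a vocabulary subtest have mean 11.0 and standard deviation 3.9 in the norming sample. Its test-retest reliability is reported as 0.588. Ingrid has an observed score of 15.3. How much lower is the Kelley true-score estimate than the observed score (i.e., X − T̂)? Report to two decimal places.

1.77

Regress the observed score toward the mean by the unreliability: T̂ = 0.588·15.3 + 0.412·11.0 = 8.9964 + 4.5320 = 13.5284.
X − T̂ = 15.3 − 13.528 = 1.772 → 1.77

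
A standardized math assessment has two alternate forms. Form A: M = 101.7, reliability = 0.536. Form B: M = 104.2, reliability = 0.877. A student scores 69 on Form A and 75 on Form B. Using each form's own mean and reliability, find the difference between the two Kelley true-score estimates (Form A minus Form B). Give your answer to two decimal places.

5.58

T̂_A = 0.536(69) + 0.464(101.7) = 84.1728
T̂_B = 0.877(75) + 0.123(104.2) = 78.5916
T̂_A − T̂_B = 5.5812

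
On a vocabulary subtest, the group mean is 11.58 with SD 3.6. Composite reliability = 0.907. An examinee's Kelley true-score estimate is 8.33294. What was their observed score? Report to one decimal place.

T̂ = ρX + (1 − ρ)μ  ⇒  X = (T̂ − (1 − ρ)μ) / ρ
X = (8.33294 − 0.093 × 11.58) / 0.907 = (8.33294 − 1.07694) / 0.907 = 7.25600 / 0.907 = 8.000

8.0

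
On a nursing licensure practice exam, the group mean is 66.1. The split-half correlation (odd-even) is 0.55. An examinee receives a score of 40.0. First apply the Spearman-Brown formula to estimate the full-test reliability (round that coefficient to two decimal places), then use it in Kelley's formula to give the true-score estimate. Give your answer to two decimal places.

Spearman-Brown: ρ = 2r/(1 + r) = 2(0.55)/(1 + 0.55) = 1.100/1.55 = 0.7097 → 0.71
Regress the observed score toward the mean by the unreliability: T̂ = 0.71·40.0 + 0.29·66.1 = 28.400 + 19.169 = 47.569.

47.57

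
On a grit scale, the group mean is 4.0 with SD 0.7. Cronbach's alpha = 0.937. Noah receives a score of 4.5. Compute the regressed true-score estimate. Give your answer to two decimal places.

T̂ = 0.937(4.5) + 0.063(4.0) = 4.2165 + 0.2520 = 4.468 → 4.47

4.47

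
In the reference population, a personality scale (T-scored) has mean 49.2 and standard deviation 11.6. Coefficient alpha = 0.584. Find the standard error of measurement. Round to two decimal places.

SEM = SD · √(1 − ρ) = 11.6 × √0.416 = 11.6 × 0.6450 = 7.482

7.48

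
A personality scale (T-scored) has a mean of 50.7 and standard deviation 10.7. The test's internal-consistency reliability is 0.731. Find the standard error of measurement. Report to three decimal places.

SEM = SD · √(1 − ρ) = 10.7 × √0.269 = 10.7 × 0.5187 = 5.5496

5.550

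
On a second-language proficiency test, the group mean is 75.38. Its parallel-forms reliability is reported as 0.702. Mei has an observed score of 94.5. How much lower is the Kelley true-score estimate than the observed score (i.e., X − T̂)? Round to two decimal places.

5.70

T̂ = ρX + (1 − ρ)μ
  = 0.702 × 94.5 + 0.298 × 75.38
  = 66.3390 + 22.46324
  = 88.8022
  ≈ 88.802
X − T̂ = 94.5 − 88.802 = 5.698 → 5.70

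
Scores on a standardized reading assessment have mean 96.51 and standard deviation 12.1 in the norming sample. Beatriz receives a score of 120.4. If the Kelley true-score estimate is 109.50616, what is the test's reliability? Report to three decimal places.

T̂ = ρX + (1 − ρ)μ  ⇒  T̂ − μ = ρ(X − μ)
ρ = (T̂ − μ)/(X − μ) = (109.50616 − 96.51) / (120.4 − 96.51) = 12.99616 / 23.89 = 0.54400

0.544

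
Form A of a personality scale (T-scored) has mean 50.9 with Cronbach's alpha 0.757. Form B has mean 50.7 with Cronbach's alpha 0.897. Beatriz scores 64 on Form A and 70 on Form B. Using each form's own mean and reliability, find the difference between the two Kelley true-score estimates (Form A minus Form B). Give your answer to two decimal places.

T̂_A = 0.757(64) + 0.243(50.9) = 60.8167
T̂_B = 0.897(70) + 0.103(50.7) = 68.0121
T̂_A − T̂_B = -7.1954

-7.20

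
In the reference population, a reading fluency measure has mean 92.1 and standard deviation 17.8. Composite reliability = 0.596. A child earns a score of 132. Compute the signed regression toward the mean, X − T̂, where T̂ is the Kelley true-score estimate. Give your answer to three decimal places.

T̂ = ρX + (1 − ρ)μ
  = 0.596 × 132 + 0.404 × 92.1
  = 78.672 + 37.2084
  = 115.88040
  ≈ 115.8804
X − T̂ = 132 − 115.8804 = 16.1196 → 16.120

16.120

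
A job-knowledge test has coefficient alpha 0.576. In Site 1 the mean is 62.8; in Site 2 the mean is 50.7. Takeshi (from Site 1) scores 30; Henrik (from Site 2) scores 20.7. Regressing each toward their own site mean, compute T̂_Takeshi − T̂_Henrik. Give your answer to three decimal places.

10.487

T̂_Takeshi = 0.576(30) + 0.424(62.8) = 43.90720
T̂_Henrik = 0.576(20.7) + 0.424(50.7) = 33.42000
Difference = 43.90720 − 33.42000 = 10.48720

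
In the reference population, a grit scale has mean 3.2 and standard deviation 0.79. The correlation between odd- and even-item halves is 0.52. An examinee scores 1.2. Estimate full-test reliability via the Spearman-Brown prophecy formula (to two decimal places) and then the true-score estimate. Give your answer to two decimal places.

1.84

Spearman-Brown: ρ = 2r/(1 + r) = 2(0.52)/(1 + 0.52) = 1.040/1.52 = 0.6842 → 0.68
T̂ = 0.68(1.2) + 0.32(3.2) = 0.816 + 1.024 = 1.840 → 1.84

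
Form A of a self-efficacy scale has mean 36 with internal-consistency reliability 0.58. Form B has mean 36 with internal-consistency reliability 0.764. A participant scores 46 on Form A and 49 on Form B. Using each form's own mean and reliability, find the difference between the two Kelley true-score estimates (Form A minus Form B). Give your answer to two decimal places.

-4.13

T̂_A = 0.58(46) + 0.42(36) = 41.8000
T̂_B = 0.764(49) + 0.236(36) = 45.9320
T̂_A − T̂_B = -4.1320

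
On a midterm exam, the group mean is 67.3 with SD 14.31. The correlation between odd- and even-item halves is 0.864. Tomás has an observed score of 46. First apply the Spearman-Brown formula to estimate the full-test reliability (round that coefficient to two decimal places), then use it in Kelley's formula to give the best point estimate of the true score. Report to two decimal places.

47.49

Spearman-Brown: ρ = 2r/(1 + r) = 2(0.864)/(1 + 0.864) = 1.7280/1.864 = 0.9270 → 0.93
T̂ = ρX + (1 − ρ)μ
  = 0.93 × 46 + 0.07 × 67.3
  = 42.78 + 4.711
  = 47.491
  ≈ 47.49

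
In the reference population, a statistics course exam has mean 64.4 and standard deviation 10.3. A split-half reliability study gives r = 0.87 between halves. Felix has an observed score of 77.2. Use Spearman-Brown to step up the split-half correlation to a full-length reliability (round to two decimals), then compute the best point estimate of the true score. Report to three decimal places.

Spearman-Brown: ρ = 2r/(1 + r) = 2(0.87)/(1 + 0.87) = 1.740/1.87 = 0.9305 → 0.93
T̂ = ρX + (1 − ρ)μ
  = 0.93 × 77.2 + 0.07 × 64.4
  = 71.796 + 4.508
  = 76.3040
  ≈ 76.304

76.304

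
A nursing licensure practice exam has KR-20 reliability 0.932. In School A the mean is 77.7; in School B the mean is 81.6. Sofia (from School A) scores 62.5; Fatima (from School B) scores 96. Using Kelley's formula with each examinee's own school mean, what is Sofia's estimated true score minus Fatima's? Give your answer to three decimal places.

-31.487

T̂_Sofia = 0.932(62.5) + 0.068(77.7) = 63.53360
T̂_Fatima = 0.932(96) + 0.068(81.6) = 95.02080
Difference = 63.53360 − 95.02080 = -31.48720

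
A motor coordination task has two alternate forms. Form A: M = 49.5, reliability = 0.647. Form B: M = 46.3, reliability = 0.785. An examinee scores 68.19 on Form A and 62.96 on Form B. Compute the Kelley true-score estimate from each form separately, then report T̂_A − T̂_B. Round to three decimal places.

2.214

T̂_A = 0.647(68.19) + 0.353(49.5) = 61.59243
T̂_B = 0.785(62.96) + 0.215(46.3) = 59.37810
T̂_A − T̂_B = 2.21433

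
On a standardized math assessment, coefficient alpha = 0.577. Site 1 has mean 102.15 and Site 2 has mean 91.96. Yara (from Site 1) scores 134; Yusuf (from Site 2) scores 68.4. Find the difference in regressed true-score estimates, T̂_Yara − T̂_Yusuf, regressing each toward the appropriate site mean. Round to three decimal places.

T̂_Yara = 0.577(134) + 0.423(102.15) = 120.52745
T̂_Yusuf = 0.577(68.4) + 0.423(91.96) = 78.36588
Difference = 120.52745 − 78.36588 = 42.16157

42.162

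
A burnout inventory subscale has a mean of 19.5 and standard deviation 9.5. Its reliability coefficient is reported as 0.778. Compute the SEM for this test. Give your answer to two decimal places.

SEM = SD · √(1 − ρ) = 9.5 × √0.222 = 9.5 × 0.4712 = 4.476

4.48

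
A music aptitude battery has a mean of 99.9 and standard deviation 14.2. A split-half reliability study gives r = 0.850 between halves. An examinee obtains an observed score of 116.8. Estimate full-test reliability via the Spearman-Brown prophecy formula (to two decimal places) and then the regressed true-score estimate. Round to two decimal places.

Spearman-Brown: ρ = 2r/(1 + r) = 2(0.850)/(1 + 0.850) = 1.7000/1.850 = 0.9189 → 0.92
T̂ = ρX + (1 − ρ)μ
  = 0.92 × 116.8 + 0.08 × 99.9
  = 107.456 + 7.992
  = 115.448
  ≈ 115.45

115.45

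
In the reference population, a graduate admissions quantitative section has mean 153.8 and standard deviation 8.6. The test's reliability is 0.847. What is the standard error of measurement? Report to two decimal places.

3.36

SEM = SD · √(1 − ρ) = 8.6 × √0.153 = 8.6 × 0.3912 = 3.364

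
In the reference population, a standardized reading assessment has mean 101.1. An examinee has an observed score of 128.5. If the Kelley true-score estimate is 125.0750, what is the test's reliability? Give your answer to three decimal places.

T̂ = ρX + (1 − ρ)μ  ⇒  T̂ − μ = ρ(X − μ)
ρ = (T̂ − μ)/(X − μ) = (125.0750 − 101.1) / (128.5 − 101.1) = 23.9750 / 27.4 = 0.87500

0.875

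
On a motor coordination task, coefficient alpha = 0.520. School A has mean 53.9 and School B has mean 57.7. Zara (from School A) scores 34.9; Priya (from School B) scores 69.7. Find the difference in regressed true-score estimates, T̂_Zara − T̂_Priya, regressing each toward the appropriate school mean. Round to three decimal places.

T̂_Zara = 0.520(34.9) + 0.480(53.9) = 44.02000
T̂_Priya = 0.520(69.7) + 0.480(57.7) = 63.94000
Difference = 44.02000 − 63.94000 = -19.92000

-19.920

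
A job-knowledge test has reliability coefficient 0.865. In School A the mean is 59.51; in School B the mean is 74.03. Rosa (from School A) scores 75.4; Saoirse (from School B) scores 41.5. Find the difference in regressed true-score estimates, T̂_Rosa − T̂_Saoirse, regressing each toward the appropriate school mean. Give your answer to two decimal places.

T̂_Rosa = 0.865(75.4) + 0.135(59.51) = 73.2549
T̂_Saoirse = 0.865(41.5) + 0.135(74.03) = 45.8916
Difference = 73.2549 − 45.8916 = 27.3633

27.36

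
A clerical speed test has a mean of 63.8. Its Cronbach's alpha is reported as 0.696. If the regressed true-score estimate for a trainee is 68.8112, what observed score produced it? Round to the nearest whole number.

T̂ = ρX + (1 − ρ)μ  ⇒  X = (T̂ − (1 − ρ)μ) / ρ
X = (68.8112 − 0.304 × 63.8) / 0.696 = (68.8112 − 19.3952) / 0.696 = 49.4160 / 0.696 = 71.00

71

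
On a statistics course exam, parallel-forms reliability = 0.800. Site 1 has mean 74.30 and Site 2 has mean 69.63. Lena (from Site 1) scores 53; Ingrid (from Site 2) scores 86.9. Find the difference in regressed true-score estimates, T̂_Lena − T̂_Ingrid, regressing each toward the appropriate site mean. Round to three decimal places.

T̂_Lena = 0.800(53) + 0.200(74.30) = 57.26000
T̂_Ingrid = 0.800(86.9) + 0.200(69.63) = 83.44600
Difference = 57.26000 − 83.44600 = -26.18600

-26.186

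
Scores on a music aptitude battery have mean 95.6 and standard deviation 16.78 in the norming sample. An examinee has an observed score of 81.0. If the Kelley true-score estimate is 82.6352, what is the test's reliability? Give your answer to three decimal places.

0.888

T̂ = ρX + (1 − ρ)μ  ⇒  T̂ − μ = ρ(X − μ)
ρ = (T̂ − μ)/(X − μ) = (82.6352 − 95.6) / (81.0 − 95.6) = -12.9648 / -14.6 = 0.88800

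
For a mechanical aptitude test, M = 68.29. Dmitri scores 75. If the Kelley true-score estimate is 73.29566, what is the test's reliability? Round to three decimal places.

0.746

T̂ = ρX + (1 − ρ)μ  ⇒  T̂ − μ = ρ(X − μ)
ρ = (T̂ − μ)/(X − μ) = (73.29566 − 68.29) / (75 − 68.29) = 5.00566 / 6.71 = 0.74600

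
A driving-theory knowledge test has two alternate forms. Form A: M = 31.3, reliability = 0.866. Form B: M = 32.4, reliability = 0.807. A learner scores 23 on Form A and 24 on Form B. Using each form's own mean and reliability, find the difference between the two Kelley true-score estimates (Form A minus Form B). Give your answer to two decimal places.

T̂_A = 0.866(23) + 0.134(31.3) = 24.1122
T̂_B = 0.807(24) + 0.193(32.4) = 25.6212
T̂_A − T̂_B = -1.5090

-1.51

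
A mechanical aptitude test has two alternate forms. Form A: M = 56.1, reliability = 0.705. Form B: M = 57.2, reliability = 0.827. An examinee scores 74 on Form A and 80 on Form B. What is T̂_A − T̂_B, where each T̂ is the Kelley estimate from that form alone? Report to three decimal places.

-7.336

T̂_A = 0.705(74) + 0.295(56.1) = 68.71950
T̂_B = 0.827(80) + 0.173(57.2) = 76.05560
T̂_A − T̂_B = -7.33610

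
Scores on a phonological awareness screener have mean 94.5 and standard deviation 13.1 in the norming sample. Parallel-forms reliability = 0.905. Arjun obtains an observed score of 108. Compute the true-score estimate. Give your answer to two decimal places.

Regress the observed score toward the mean by the unreliability: T̂ = 0.905·108 + 0.095·94.5 = 97.740 + 8.9775 = 106.718.

106.72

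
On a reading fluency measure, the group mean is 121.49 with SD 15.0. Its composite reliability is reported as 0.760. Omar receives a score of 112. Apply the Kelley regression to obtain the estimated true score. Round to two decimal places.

T̂ = 0.760(112) + 0.240(121.49) = 85.120 + 29.15760 = 114.278 → 114.28

114.28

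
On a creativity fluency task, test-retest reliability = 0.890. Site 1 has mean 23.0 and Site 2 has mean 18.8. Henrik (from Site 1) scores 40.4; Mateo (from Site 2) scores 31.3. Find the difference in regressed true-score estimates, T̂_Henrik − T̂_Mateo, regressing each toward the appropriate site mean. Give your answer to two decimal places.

8.56

T̂_Henrik = 0.890(40.4) + 0.110(23.0) = 38.4860
T̂_Mateo = 0.890(31.3) + 0.110(18.8) = 29.9250
Difference = 38.4860 − 29.9250 = 8.5610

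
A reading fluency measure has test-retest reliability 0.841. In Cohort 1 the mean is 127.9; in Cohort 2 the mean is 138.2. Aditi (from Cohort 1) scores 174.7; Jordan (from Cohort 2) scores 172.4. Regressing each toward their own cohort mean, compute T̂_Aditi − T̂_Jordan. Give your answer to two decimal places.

0.30

T̂_Aditi = 0.841(174.7) + 0.159(127.9) = 167.2588
T̂_Jordan = 0.841(172.4) + 0.159(138.2) = 166.9622
Difference = 167.2588 − 166.9622 = 0.2966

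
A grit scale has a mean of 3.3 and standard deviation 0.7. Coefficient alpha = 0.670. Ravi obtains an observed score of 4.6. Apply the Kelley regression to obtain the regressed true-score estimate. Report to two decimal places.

4.17

Regress the observed score toward the mean by the unreliability: T̂ = 0.670·4.6 + 0.330·3.3 = 3.0820 + 1.0890 = 4.171.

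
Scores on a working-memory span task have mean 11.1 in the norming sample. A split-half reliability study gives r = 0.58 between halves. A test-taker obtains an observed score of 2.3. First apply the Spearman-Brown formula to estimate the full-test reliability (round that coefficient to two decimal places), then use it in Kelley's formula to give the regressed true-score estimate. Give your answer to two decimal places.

4.68

Spearman-Brown: ρ = 2r/(1 + r) = 2(0.58)/(1 + 0.58) = 1.160/1.58 = 0.7342 → 0.73
Weight the observed score by reliability and the mean by (1 − reliability): T̂ = 0.73·2.3 + 0.27·11.1 = 1.679 + 2.997 = 4.676.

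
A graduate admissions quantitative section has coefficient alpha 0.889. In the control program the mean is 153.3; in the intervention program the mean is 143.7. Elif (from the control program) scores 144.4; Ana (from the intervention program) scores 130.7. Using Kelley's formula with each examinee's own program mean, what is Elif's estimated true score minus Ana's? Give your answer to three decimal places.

13.245

T̂_Elif = 0.889(144.4) + 0.111(153.3) = 145.38790
T̂_Ana = 0.889(130.7) + 0.111(143.7) = 132.14300
Difference = 145.38790 − 132.14300 = 13.24490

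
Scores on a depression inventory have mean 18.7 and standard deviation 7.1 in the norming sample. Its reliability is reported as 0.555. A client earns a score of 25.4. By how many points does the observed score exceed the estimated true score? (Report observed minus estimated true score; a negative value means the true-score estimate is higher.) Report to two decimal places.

Weight the observed score by reliability and the mean by (1 − reliability): T̂ = 0.555·25.4 + 0.445·18.7 = 14.0970 + 8.3215 = 22.4185.
X − T̂ = 25.4 − 22.419 = 2.981 → 2.98

2.98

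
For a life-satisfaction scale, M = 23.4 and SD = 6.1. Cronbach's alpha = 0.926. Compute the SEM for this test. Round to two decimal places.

SEM = SD · √(1 − ρ) = 6.1 × √0.074 = 6.1 × 0.2720 = 1.659

1.66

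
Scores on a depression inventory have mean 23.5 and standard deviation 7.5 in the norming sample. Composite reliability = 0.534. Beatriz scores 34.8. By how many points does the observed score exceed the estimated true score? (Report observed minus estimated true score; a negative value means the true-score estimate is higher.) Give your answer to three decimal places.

5.266

T̂ = 0.534(34.8) + 0.466(23.5) = 18.5832 + 10.9510 = 29.53420 → 29.5342
X − T̂ = 34.8 − 29.5342 = 5.2658 → 5.266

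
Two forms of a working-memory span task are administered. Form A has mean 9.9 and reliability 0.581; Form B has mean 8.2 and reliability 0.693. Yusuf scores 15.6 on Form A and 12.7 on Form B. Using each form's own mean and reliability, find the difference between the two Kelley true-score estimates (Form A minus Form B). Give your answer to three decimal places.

1.893

T̂_A = 0.581(15.6) + 0.419(9.9) = 13.21170
T̂_B = 0.693(12.7) + 0.307(8.2) = 11.31850
T̂_A − T̂_B = 1.89320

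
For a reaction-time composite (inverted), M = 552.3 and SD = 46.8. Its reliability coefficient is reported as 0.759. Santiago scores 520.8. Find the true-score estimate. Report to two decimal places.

528.39

Weight the observed score by reliability and the mean by (1 − reliability): T̂ = 0.759·520.8 + 0.241·552.3 = 395.2872 + 133.1043 = 528.391.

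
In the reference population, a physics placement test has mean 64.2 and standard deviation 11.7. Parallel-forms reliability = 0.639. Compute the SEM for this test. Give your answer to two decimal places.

SEM = SD · √(1 − ρ) = 11.7 × √0.361 = 11.7 × 0.6008 = 7.030

7.03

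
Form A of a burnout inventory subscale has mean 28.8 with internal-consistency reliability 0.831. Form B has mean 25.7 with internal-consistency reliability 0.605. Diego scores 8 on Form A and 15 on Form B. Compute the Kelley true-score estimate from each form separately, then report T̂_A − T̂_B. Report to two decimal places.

-7.71

T̂_A = 0.831(8) + 0.169(28.8) = 11.5152
T̂_B = 0.605(15) + 0.395(25.7) = 19.2265
T̂_A − T̂_B = -7.7113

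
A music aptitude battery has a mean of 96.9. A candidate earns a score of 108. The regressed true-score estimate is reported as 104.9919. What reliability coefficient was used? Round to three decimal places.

T̂ = ρX + (1 − ρ)μ  ⇒  T̂ − μ = ρ(X − μ)
ρ = (T̂ − μ)/(X − μ) = (104.9919 − 96.9) / (108 − 96.9) = 8.0919 / 11.1 = 0.72900

0.729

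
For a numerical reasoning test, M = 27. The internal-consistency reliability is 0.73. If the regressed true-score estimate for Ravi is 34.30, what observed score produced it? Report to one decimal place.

37.0

T̂ = ρX + (1 − ρ)μ  ⇒  X = (T̂ − (1 − ρ)μ) / ρ
X = (34.30 − 0.27 × 27) / 0.73 = (34.30 − 7.29) / 0.73 = 27.01 / 0.73 = 37.000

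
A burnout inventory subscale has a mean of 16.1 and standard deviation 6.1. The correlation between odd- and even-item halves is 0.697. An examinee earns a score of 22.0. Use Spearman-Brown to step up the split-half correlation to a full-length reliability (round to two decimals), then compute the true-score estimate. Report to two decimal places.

20.94

Spearman-Brown: ρ = 2r/(1 + r) = 2(0.697)/(1 + 0.697) = 1.3940/1.697 = 0.8214 → 0.82
T̂ = 0.82(22.0) + 0.18(16.1) = 18.040 + 2.898 = 20.938 → 20.94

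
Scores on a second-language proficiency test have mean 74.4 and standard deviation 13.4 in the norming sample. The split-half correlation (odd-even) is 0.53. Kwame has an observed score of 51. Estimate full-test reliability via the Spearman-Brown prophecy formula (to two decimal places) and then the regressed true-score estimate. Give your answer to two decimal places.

58.25

Spearman-Brown: ρ = 2r/(1 + r) = 2(0.53)/(1 + 0.53) = 1.060/1.53 = 0.6928 → 0.69
Regress the observed score toward the mean by the unreliability: T̂ = 0.69·51 + 0.31·74.4 = 35.19 + 23.064 = 58.254.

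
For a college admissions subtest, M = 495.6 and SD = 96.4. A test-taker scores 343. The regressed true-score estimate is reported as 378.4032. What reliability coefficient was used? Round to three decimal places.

T̂ = ρX + (1 − ρ)μ  ⇒  T̂ − μ = ρ(X − μ)
ρ = (T̂ − μ)/(X − μ) = (378.4032 − 495.6) / (343 − 495.6) = -117.1968 / -152.6 = 0.76800

0.768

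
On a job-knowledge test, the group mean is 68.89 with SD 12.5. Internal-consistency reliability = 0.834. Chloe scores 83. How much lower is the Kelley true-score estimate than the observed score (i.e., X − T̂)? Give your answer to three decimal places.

T̂ = ρX + (1 − ρ)μ
  = 0.834 × 83 + 0.166 × 68.89
  = 69.222 + 11.43574
  = 80.65774
  ≈ 80.6577
X − T̂ = 83 − 80.6577 = 2.3423 → 2.342

2.342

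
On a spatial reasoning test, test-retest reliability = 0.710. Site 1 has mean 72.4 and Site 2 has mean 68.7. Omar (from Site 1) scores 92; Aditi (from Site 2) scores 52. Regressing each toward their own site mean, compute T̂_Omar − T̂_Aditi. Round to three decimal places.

T̂_Omar = 0.710(92) + 0.290(72.4) = 86.31600
T̂_Aditi = 0.710(52) + 0.290(68.7) = 56.84300
Difference = 86.31600 − 56.84300 = 29.47300

29.473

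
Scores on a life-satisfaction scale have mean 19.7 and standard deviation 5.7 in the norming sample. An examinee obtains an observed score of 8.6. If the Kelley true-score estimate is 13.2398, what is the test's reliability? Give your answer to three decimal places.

0.582

T̂ = ρX + (1 − ρ)μ  ⇒  T̂ − μ = ρ(X − μ)
ρ = (T̂ − μ)/(X − μ) = (13.2398 − 19.7) / (8.6 − 19.7) = -6.4602 / -11.1 = 0.58200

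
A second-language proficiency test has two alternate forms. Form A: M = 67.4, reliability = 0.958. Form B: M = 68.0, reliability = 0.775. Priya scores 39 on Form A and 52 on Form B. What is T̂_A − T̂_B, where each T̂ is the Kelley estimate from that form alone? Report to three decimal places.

T̂_A = 0.958(39) + 0.042(67.4) = 40.19280
T̂_B = 0.775(52) + 0.225(68.0) = 55.60000
T̂_A − T̂_B = -15.40720

-15.407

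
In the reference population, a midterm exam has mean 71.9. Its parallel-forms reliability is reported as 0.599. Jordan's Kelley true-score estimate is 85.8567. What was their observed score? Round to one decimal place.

95.2

T̂ = ρX + (1 − ρ)μ  ⇒  X = (T̂ − (1 − ρ)μ) / ρ
X = (85.8567 − 0.401 × 71.9) / 0.599 = (85.8567 − 28.8319) / 0.599 = 57.0248 / 0.599 = 95.200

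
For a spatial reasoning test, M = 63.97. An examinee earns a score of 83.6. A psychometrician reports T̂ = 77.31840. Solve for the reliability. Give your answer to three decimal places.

T̂ = ρX + (1 − ρ)μ  ⇒  T̂ − μ = ρ(X − μ)
ρ = (T̂ − μ)/(X − μ) = (77.31840 − 63.97) / (83.6 − 63.97) = 13.34840 / 19.63 = 0.68000

0.680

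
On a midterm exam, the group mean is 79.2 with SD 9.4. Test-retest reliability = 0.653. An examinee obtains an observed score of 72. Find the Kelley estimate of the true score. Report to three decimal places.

T̂ = ρX + (1 − ρ)μ
  = 0.653 × 72 + 0.347 × 79.2
  = 47.016 + 27.4824
  = 74.4984
  ≈ 74.498

74.498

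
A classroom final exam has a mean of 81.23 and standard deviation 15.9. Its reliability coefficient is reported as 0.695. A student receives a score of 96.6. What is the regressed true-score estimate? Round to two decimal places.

91.91

T̂ = ρX + (1 − ρ)μ
  = 0.695 × 96.6 + 0.305 × 81.23
  = 67.1370 + 24.77515
  = 91.912
  ≈ 91.91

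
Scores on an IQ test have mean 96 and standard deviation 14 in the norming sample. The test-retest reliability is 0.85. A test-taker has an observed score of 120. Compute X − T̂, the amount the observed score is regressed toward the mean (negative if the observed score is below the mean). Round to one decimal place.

Weight the observed score by reliability and the mean by (1 − reliability): T̂ = 0.85·120 + 0.15·96 = 102.00 + 14.40 = 116.400.
X − T̂ = 120 − 116.40 = 3.60 → 3.6

3.6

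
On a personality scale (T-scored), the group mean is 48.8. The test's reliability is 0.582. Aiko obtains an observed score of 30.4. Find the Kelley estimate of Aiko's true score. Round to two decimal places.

38.09

T̂ = ρX + (1 − ρ)μ
  = 0.582 × 30.4 + 0.418 × 48.8
  = 17.6928 + 20.3984
  = 38.091
  ≈ 38.09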